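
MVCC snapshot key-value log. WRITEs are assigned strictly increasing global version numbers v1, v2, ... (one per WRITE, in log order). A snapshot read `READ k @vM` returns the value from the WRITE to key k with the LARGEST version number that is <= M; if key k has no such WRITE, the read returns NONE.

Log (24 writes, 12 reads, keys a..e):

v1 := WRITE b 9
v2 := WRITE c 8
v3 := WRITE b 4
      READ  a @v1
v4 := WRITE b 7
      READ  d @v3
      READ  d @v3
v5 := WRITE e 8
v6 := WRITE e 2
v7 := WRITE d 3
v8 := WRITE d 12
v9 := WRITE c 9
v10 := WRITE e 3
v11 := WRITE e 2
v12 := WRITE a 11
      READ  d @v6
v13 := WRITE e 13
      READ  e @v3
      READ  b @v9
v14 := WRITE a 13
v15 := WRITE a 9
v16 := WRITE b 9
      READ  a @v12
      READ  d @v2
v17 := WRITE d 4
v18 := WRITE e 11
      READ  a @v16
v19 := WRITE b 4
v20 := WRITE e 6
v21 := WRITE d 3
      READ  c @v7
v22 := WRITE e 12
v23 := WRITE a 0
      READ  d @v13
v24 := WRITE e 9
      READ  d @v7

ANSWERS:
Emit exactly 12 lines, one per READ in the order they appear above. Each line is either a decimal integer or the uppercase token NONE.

v1: WRITE b=9  (b history now [(1, 9)])
v2: WRITE c=8  (c history now [(2, 8)])
v3: WRITE b=4  (b history now [(1, 9), (3, 4)])
READ a @v1: history=[] -> no version <= 1 -> NONE
v4: WRITE b=7  (b history now [(1, 9), (3, 4), (4, 7)])
READ d @v3: history=[] -> no version <= 3 -> NONE
READ d @v3: history=[] -> no version <= 3 -> NONE
v5: WRITE e=8  (e history now [(5, 8)])
v6: WRITE e=2  (e history now [(5, 8), (6, 2)])
v7: WRITE d=3  (d history now [(7, 3)])
v8: WRITE d=12  (d history now [(7, 3), (8, 12)])
v9: WRITE c=9  (c history now [(2, 8), (9, 9)])
v10: WRITE e=3  (e history now [(5, 8), (6, 2), (10, 3)])
v11: WRITE e=2  (e history now [(5, 8), (6, 2), (10, 3), (11, 2)])
v12: WRITE a=11  (a history now [(12, 11)])
READ d @v6: history=[(7, 3), (8, 12)] -> no version <= 6 -> NONE
v13: WRITE e=13  (e history now [(5, 8), (6, 2), (10, 3), (11, 2), (13, 13)])
READ e @v3: history=[(5, 8), (6, 2), (10, 3), (11, 2), (13, 13)] -> no version <= 3 -> NONE
READ b @v9: history=[(1, 9), (3, 4), (4, 7)] -> pick v4 -> 7
v14: WRITE a=13  (a history now [(12, 11), (14, 13)])
v15: WRITE a=9  (a history now [(12, 11), (14, 13), (15, 9)])
v16: WRITE b=9  (b history now [(1, 9), (3, 4), (4, 7), (16, 9)])
READ a @v12: history=[(12, 11), (14, 13), (15, 9)] -> pick v12 -> 11
READ d @v2: history=[(7, 3), (8, 12)] -> no version <= 2 -> NONE
v17: WRITE d=4  (d history now [(7, 3), (8, 12), (17, 4)])
v18: WRITE e=11  (e history now [(5, 8), (6, 2), (10, 3), (11, 2), (13, 13), (18, 11)])
READ a @v16: history=[(12, 11), (14, 13), (15, 9)] -> pick v15 -> 9
v19: WRITE b=4  (b history now [(1, 9), (3, 4), (4, 7), (16, 9), (19, 4)])
v20: WRITE e=6  (e history now [(5, 8), (6, 2), (10, 3), (11, 2), (13, 13), (18, 11), (20, 6)])
v21: WRITE d=3  (d history now [(7, 3), (8, 12), (17, 4), (21, 3)])
READ c @v7: history=[(2, 8), (9, 9)] -> pick v2 -> 8
v22: WRITE e=12  (e history now [(5, 8), (6, 2), (10, 3), (11, 2), (13, 13), (18, 11), (20, 6), (22, 12)])
v23: WRITE a=0  (a history now [(12, 11), (14, 13), (15, 9), (23, 0)])
READ d @v13: history=[(7, 3), (8, 12), (17, 4), (21, 3)] -> pick v8 -> 12
v24: WRITE e=9  (e history now [(5, 8), (6, 2), (10, 3), (11, 2), (13, 13), (18, 11), (20, 6), (22, 12), (24, 9)])
READ d @v7: history=[(7, 3), (8, 12), (17, 4), (21, 3)] -> pick v7 -> 3

Answer: NONE
NONE
NONE
NONE
NONE
7
11
NONE
9
8
12
3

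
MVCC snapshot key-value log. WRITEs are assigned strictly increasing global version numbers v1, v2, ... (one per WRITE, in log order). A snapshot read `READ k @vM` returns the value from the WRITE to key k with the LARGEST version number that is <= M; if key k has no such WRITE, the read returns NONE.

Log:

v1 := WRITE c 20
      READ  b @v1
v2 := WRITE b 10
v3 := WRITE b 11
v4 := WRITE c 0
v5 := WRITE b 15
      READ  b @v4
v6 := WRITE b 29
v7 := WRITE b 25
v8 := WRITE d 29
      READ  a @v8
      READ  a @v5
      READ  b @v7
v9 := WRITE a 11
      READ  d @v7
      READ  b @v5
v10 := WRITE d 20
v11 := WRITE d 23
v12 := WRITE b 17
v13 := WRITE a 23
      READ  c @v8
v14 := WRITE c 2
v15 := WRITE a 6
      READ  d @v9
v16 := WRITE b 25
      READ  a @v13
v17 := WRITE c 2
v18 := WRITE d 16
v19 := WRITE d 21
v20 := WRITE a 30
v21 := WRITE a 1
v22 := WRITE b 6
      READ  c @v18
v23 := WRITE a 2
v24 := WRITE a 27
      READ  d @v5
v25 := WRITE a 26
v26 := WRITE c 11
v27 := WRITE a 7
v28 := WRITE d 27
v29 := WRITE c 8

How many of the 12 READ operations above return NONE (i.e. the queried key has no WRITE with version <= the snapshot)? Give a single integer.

Answer: 5

Derivation:
v1: WRITE c=20  (c history now [(1, 20)])
READ b @v1: history=[] -> no version <= 1 -> NONE
v2: WRITE b=10  (b history now [(2, 10)])
v3: WRITE b=11  (b history now [(2, 10), (3, 11)])
v4: WRITE c=0  (c history now [(1, 20), (4, 0)])
v5: WRITE b=15  (b history now [(2, 10), (3, 11), (5, 15)])
READ b @v4: history=[(2, 10), (3, 11), (5, 15)] -> pick v3 -> 11
v6: WRITE b=29  (b history now [(2, 10), (3, 11), (5, 15), (6, 29)])
v7: WRITE b=25  (b history now [(2, 10), (3, 11), (5, 15), (6, 29), (7, 25)])
v8: WRITE d=29  (d history now [(8, 29)])
READ a @v8: history=[] -> no version <= 8 -> NONE
READ a @v5: history=[] -> no version <= 5 -> NONE
READ b @v7: history=[(2, 10), (3, 11), (5, 15), (6, 29), (7, 25)] -> pick v7 -> 25
v9: WRITE a=11  (a history now [(9, 11)])
READ d @v7: history=[(8, 29)] -> no version <= 7 -> NONE
READ b @v5: history=[(2, 10), (3, 11), (5, 15), (6, 29), (7, 25)] -> pick v5 -> 15
v10: WRITE d=20  (d history now [(8, 29), (10, 20)])
v11: WRITE d=23  (d history now [(8, 29), (10, 20), (11, 23)])
v12: WRITE b=17  (b history now [(2, 10), (3, 11), (5, 15), (6, 29), (7, 25), (12, 17)])
v13: WRITE a=23  (a history now [(9, 11), (13, 23)])
READ c @v8: history=[(1, 20), (4, 0)] -> pick v4 -> 0
v14: WRITE c=2  (c history now [(1, 20), (4, 0), (14, 2)])
v15: WRITE a=6  (a history now [(9, 11), (13, 23), (15, 6)])
READ d @v9: history=[(8, 29), (10, 20), (11, 23)] -> pick v8 -> 29
v16: WRITE b=25  (b history now [(2, 10), (3, 11), (5, 15), (6, 29), (7, 25), (12, 17), (16, 25)])
READ a @v13: history=[(9, 11), (13, 23), (15, 6)] -> pick v13 -> 23
v17: WRITE c=2  (c history now [(1, 20), (4, 0), (14, 2), (17, 2)])
v18: WRITE d=16  (d history now [(8, 29), (10, 20), (11, 23), (18, 16)])
v19: WRITE d=21  (d history now [(8, 29), (10, 20), (11, 23), (18, 16), (19, 21)])
v20: WRITE a=30  (a history now [(9, 11), (13, 23), (15, 6), (20, 30)])
v21: WRITE a=1  (a history now [(9, 11), (13, 23), (15, 6), (20, 30), (21, 1)])
v22: WRITE b=6  (b history now [(2, 10), (3, 11), (5, 15), (6, 29), (7, 25), (12, 17), (16, 25), (22, 6)])
READ c @v18: history=[(1, 20), (4, 0), (14, 2), (17, 2)] -> pick v17 -> 2
v23: WRITE a=2  (a history now [(9, 11), (13, 23), (15, 6), (20, 30), (21, 1), (23, 2)])
v24: WRITE a=27  (a history now [(9, 11), (13, 23), (15, 6), (20, 30), (21, 1), (23, 2), (24, 27)])
READ d @v5: history=[(8, 29), (10, 20), (11, 23), (18, 16), (19, 21)] -> no version <= 5 -> NONE
v25: WRITE a=26  (a history now [(9, 11), (13, 23), (15, 6), (20, 30), (21, 1), (23, 2), (24, 27), (25, 26)])
v26: WRITE c=11  (c history now [(1, 20), (4, 0), (14, 2), (17, 2), (26, 11)])
v27: WRITE a=7  (a history now [(9, 11), (13, 23), (15, 6), (20, 30), (21, 1), (23, 2), (24, 27), (25, 26), (27, 7)])
v28: WRITE d=27  (d history now [(8, 29), (10, 20), (11, 23), (18, 16), (19, 21), (28, 27)])
v29: WRITE c=8  (c history now [(1, 20), (4, 0), (14, 2), (17, 2), (26, 11), (29, 8)])
Read results in order: ['NONE', '11', 'NONE', 'NONE', '25', 'NONE', '15', '0', '29', '23', '2', 'NONE']
NONE count = 5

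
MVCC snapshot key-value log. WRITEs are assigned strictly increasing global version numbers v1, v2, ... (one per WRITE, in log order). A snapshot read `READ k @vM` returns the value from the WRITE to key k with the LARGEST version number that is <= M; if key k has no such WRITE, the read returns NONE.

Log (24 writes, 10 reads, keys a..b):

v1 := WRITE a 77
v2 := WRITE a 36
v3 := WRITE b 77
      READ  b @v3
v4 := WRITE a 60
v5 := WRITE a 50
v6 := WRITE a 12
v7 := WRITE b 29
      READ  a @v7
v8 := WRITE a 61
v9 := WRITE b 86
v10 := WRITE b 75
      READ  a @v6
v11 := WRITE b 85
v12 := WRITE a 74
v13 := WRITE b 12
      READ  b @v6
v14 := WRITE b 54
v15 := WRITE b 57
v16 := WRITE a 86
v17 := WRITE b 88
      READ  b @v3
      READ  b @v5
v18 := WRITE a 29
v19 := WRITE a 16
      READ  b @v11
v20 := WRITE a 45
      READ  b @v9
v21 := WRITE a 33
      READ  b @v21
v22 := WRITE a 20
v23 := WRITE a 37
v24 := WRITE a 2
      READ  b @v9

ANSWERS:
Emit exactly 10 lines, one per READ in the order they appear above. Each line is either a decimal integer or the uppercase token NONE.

v1: WRITE a=77  (a history now [(1, 77)])
v2: WRITE a=36  (a history now [(1, 77), (2, 36)])
v3: WRITE b=77  (b history now [(3, 77)])
READ b @v3: history=[(3, 77)] -> pick v3 -> 77
v4: WRITE a=60  (a history now [(1, 77), (2, 36), (4, 60)])
v5: WRITE a=50  (a history now [(1, 77), (2, 36), (4, 60), (5, 50)])
v6: WRITE a=12  (a history now [(1, 77), (2, 36), (4, 60), (5, 50), (6, 12)])
v7: WRITE b=29  (b history now [(3, 77), (7, 29)])
READ a @v7: history=[(1, 77), (2, 36), (4, 60), (5, 50), (6, 12)] -> pick v6 -> 12
v8: WRITE a=61  (a history now [(1, 77), (2, 36), (4, 60), (5, 50), (6, 12), (8, 61)])
v9: WRITE b=86  (b history now [(3, 77), (7, 29), (9, 86)])
v10: WRITE b=75  (b history now [(3, 77), (7, 29), (9, 86), (10, 75)])
READ a @v6: history=[(1, 77), (2, 36), (4, 60), (5, 50), (6, 12), (8, 61)] -> pick v6 -> 12
v11: WRITE b=85  (b history now [(3, 77), (7, 29), (9, 86), (10, 75), (11, 85)])
v12: WRITE a=74  (a history now [(1, 77), (2, 36), (4, 60), (5, 50), (6, 12), (8, 61), (12, 74)])
v13: WRITE b=12  (b history now [(3, 77), (7, 29), (9, 86), (10, 75), (11, 85), (13, 12)])
READ b @v6: history=[(3, 77), (7, 29), (9, 86), (10, 75), (11, 85), (13, 12)] -> pick v3 -> 77
v14: WRITE b=54  (b history now [(3, 77), (7, 29), (9, 86), (10, 75), (11, 85), (13, 12), (14, 54)])
v15: WRITE b=57  (b history now [(3, 77), (7, 29), (9, 86), (10, 75), (11, 85), (13, 12), (14, 54), (15, 57)])
v16: WRITE a=86  (a history now [(1, 77), (2, 36), (4, 60), (5, 50), (6, 12), (8, 61), (12, 74), (16, 86)])
v17: WRITE b=88  (b history now [(3, 77), (7, 29), (9, 86), (10, 75), (11, 85), (13, 12), (14, 54), (15, 57), (17, 88)])
READ b @v3: history=[(3, 77), (7, 29), (9, 86), (10, 75), (11, 85), (13, 12), (14, 54), (15, 57), (17, 88)] -> pick v3 -> 77
READ b @v5: history=[(3, 77), (7, 29), (9, 86), (10, 75), (11, 85), (13, 12), (14, 54), (15, 57), (17, 88)] -> pick v3 -> 77
v18: WRITE a=29  (a history now [(1, 77), (2, 36), (4, 60), (5, 50), (6, 12), (8, 61), (12, 74), (16, 86), (18, 29)])
v19: WRITE a=16  (a history now [(1, 77), (2, 36), (4, 60), (5, 50), (6, 12), (8, 61), (12, 74), (16, 86), (18, 29), (19, 16)])
READ b @v11: history=[(3, 77), (7, 29), (9, 86), (10, 75), (11, 85), (13, 12), (14, 54), (15, 57), (17, 88)] -> pick v11 -> 85
v20: WRITE a=45  (a history now [(1, 77), (2, 36), (4, 60), (5, 50), (6, 12), (8, 61), (12, 74), (16, 86), (18, 29), (19, 16), (20, 45)])
READ b @v9: history=[(3, 77), (7, 29), (9, 86), (10, 75), (11, 85), (13, 12), (14, 54), (15, 57), (17, 88)] -> pick v9 -> 86
v21: WRITE a=33  (a history now [(1, 77), (2, 36), (4, 60), (5, 50), (6, 12), (8, 61), (12, 74), (16, 86), (18, 29), (19, 16), (20, 45), (21, 33)])
READ b @v21: history=[(3, 77), (7, 29), (9, 86), (10, 75), (11, 85), (13, 12), (14, 54), (15, 57), (17, 88)] -> pick v17 -> 88
v22: WRITE a=20  (a history now [(1, 77), (2, 36), (4, 60), (5, 50), (6, 12), (8, 61), (12, 74), (16, 86), (18, 29), (19, 16), (20, 45), (21, 33), (22, 20)])
v23: WRITE a=37  (a history now [(1, 77), (2, 36), (4, 60), (5, 50), (6, 12), (8, 61), (12, 74), (16, 86), (18, 29), (19, 16), (20, 45), (21, 33), (22, 20), (23, 37)])
v24: WRITE a=2  (a history now [(1, 77), (2, 36), (4, 60), (5, 50), (6, 12), (8, 61), (12, 74), (16, 86), (18, 29), (19, 16), (20, 45), (21, 33), (22, 20), (23, 37), (24, 2)])
READ b @v9: history=[(3, 77), (7, 29), (9, 86), (10, 75), (11, 85), (13, 12), (14, 54), (15, 57), (17, 88)] -> pick v9 -> 86

Answer: 77
12
12
77
77
77
85
86
88
86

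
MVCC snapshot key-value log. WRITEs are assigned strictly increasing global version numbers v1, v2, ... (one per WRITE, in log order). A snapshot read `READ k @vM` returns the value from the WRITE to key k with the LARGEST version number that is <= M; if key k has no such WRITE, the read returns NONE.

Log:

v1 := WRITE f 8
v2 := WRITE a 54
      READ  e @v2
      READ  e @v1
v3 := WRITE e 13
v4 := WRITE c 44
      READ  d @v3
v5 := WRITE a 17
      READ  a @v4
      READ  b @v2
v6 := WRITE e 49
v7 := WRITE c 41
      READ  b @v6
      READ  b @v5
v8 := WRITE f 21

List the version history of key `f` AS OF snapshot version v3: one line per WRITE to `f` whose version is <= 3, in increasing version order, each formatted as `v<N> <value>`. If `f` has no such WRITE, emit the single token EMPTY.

Scan writes for key=f with version <= 3:
  v1 WRITE f 8 -> keep
  v2 WRITE a 54 -> skip
  v3 WRITE e 13 -> skip
  v4 WRITE c 44 -> skip
  v5 WRITE a 17 -> skip
  v6 WRITE e 49 -> skip
  v7 WRITE c 41 -> skip
  v8 WRITE f 21 -> drop (> snap)
Collected: [(1, 8)]

Answer: v1 8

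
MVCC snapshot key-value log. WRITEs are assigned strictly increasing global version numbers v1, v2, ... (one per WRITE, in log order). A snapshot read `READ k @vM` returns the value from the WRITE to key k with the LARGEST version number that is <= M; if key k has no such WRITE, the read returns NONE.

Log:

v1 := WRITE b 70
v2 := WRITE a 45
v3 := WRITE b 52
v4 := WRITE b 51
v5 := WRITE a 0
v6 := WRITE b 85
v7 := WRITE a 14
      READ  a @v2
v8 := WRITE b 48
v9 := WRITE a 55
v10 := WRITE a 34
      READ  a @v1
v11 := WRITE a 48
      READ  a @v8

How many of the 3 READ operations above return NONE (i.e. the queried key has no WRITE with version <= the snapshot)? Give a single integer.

Answer: 1

Derivation:
v1: WRITE b=70  (b history now [(1, 70)])
v2: WRITE a=45  (a history now [(2, 45)])
v3: WRITE b=52  (b history now [(1, 70), (3, 52)])
v4: WRITE b=51  (b history now [(1, 70), (3, 52), (4, 51)])
v5: WRITE a=0  (a history now [(2, 45), (5, 0)])
v6: WRITE b=85  (b history now [(1, 70), (3, 52), (4, 51), (6, 85)])
v7: WRITE a=14  (a history now [(2, 45), (5, 0), (7, 14)])
READ a @v2: history=[(2, 45), (5, 0), (7, 14)] -> pick v2 -> 45
v8: WRITE b=48  (b history now [(1, 70), (3, 52), (4, 51), (6, 85), (8, 48)])
v9: WRITE a=55  (a history now [(2, 45), (5, 0), (7, 14), (9, 55)])
v10: WRITE a=34  (a history now [(2, 45), (5, 0), (7, 14), (9, 55), (10, 34)])
READ a @v1: history=[(2, 45), (5, 0), (7, 14), (9, 55), (10, 34)] -> no version <= 1 -> NONE
v11: WRITE a=48  (a history now [(2, 45), (5, 0), (7, 14), (9, 55), (10, 34), (11, 48)])
READ a @v8: history=[(2, 45), (5, 0), (7, 14), (9, 55), (10, 34), (11, 48)] -> pick v7 -> 14
Read results in order: ['45', 'NONE', '14']
NONE count = 1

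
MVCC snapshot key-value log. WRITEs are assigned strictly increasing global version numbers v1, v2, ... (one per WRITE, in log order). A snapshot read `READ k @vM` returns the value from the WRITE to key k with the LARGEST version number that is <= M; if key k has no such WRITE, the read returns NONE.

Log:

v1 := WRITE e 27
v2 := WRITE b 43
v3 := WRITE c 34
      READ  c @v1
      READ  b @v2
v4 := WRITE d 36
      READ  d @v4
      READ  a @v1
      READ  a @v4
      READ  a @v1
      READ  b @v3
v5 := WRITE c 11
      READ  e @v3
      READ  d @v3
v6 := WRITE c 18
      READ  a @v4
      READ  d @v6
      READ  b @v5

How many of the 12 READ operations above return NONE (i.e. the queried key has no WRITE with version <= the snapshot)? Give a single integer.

v1: WRITE e=27  (e history now [(1, 27)])
v2: WRITE b=43  (b history now [(2, 43)])
v3: WRITE c=34  (c history now [(3, 34)])
READ c @v1: history=[(3, 34)] -> no version <= 1 -> NONE
READ b @v2: history=[(2, 43)] -> pick v2 -> 43
v4: WRITE d=36  (d history now [(4, 36)])
READ d @v4: history=[(4, 36)] -> pick v4 -> 36
READ a @v1: history=[] -> no version <= 1 -> NONE
READ a @v4: history=[] -> no version <= 4 -> NONE
READ a @v1: history=[] -> no version <= 1 -> NONE
READ b @v3: history=[(2, 43)] -> pick v2 -> 43
v5: WRITE c=11  (c history now [(3, 34), (5, 11)])
READ e @v3: history=[(1, 27)] -> pick v1 -> 27
READ d @v3: history=[(4, 36)] -> no version <= 3 -> NONE
v6: WRITE c=18  (c history now [(3, 34), (5, 11), (6, 18)])
READ a @v4: history=[] -> no version <= 4 -> NONE
READ d @v6: history=[(4, 36)] -> pick v4 -> 36
READ b @v5: history=[(2, 43)] -> pick v2 -> 43
Read results in order: ['NONE', '43', '36', 'NONE', 'NONE', 'NONE', '43', '27', 'NONE', 'NONE', '36', '43']
NONE count = 6

Answer: 6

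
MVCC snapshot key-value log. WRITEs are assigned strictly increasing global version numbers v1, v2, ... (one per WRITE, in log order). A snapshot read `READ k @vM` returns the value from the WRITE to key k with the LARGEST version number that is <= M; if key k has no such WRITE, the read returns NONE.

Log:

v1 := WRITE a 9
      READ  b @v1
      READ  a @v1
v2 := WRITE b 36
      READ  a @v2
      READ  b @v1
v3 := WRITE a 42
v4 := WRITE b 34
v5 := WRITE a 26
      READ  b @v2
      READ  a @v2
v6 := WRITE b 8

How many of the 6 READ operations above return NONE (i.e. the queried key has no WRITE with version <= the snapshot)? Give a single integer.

v1: WRITE a=9  (a history now [(1, 9)])
READ b @v1: history=[] -> no version <= 1 -> NONE
READ a @v1: history=[(1, 9)] -> pick v1 -> 9
v2: WRITE b=36  (b history now [(2, 36)])
READ a @v2: history=[(1, 9)] -> pick v1 -> 9
READ b @v1: history=[(2, 36)] -> no version <= 1 -> NONE
v3: WRITE a=42  (a history now [(1, 9), (3, 42)])
v4: WRITE b=34  (b history now [(2, 36), (4, 34)])
v5: WRITE a=26  (a history now [(1, 9), (3, 42), (5, 26)])
READ b @v2: history=[(2, 36), (4, 34)] -> pick v2 -> 36
READ a @v2: history=[(1, 9), (3, 42), (5, 26)] -> pick v1 -> 9
v6: WRITE b=8  (b history now [(2, 36), (4, 34), (6, 8)])
Read results in order: ['NONE', '9', '9', 'NONE', '36', '9']
NONE count = 2

Answer: 2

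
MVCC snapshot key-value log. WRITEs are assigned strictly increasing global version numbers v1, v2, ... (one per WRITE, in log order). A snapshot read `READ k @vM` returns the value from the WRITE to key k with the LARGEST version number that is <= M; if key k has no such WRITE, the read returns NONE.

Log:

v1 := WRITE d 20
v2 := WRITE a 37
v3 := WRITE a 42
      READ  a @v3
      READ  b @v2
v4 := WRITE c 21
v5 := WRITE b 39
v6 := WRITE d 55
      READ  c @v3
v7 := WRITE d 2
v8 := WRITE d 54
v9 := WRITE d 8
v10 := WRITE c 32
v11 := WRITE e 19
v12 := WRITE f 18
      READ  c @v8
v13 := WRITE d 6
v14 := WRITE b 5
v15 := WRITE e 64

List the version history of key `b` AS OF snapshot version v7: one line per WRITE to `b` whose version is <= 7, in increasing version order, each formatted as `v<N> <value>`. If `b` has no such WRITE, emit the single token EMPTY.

Answer: v5 39

Derivation:
Scan writes for key=b with version <= 7:
  v1 WRITE d 20 -> skip
  v2 WRITE a 37 -> skip
  v3 WRITE a 42 -> skip
  v4 WRITE c 21 -> skip
  v5 WRITE b 39 -> keep
  v6 WRITE d 55 -> skip
  v7 WRITE d 2 -> skip
  v8 WRITE d 54 -> skip
  v9 WRITE d 8 -> skip
  v10 WRITE c 32 -> skip
  v11 WRITE e 19 -> skip
  v12 WRITE f 18 -> skip
  v13 WRITE d 6 -> skip
  v14 WRITE b 5 -> drop (> snap)
  v15 WRITE e 64 -> skip
Collected: [(5, 39)]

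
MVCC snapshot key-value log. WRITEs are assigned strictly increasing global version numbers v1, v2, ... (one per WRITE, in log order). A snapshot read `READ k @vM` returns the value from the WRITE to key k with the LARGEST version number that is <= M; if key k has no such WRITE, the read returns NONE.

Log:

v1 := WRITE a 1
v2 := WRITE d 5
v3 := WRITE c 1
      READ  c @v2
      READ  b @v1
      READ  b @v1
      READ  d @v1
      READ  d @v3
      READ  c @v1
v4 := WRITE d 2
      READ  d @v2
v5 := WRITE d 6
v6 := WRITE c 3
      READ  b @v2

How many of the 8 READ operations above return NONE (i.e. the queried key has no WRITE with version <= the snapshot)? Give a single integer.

Answer: 6

Derivation:
v1: WRITE a=1  (a history now [(1, 1)])
v2: WRITE d=5  (d history now [(2, 5)])
v3: WRITE c=1  (c history now [(3, 1)])
READ c @v2: history=[(3, 1)] -> no version <= 2 -> NONE
READ b @v1: history=[] -> no version <= 1 -> NONE
READ b @v1: history=[] -> no version <= 1 -> NONE
READ d @v1: history=[(2, 5)] -> no version <= 1 -> NONE
READ d @v3: history=[(2, 5)] -> pick v2 -> 5
READ c @v1: history=[(3, 1)] -> no version <= 1 -> NONE
v4: WRITE d=2  (d history now [(2, 5), (4, 2)])
READ d @v2: history=[(2, 5), (4, 2)] -> pick v2 -> 5
v5: WRITE d=6  (d history now [(2, 5), (4, 2), (5, 6)])
v6: WRITE c=3  (c history now [(3, 1), (6, 3)])
READ b @v2: history=[] -> no version <= 2 -> NONE
Read results in order: ['NONE', 'NONE', 'NONE', 'NONE', '5', 'NONE', '5', 'NONE']
NONE count = 6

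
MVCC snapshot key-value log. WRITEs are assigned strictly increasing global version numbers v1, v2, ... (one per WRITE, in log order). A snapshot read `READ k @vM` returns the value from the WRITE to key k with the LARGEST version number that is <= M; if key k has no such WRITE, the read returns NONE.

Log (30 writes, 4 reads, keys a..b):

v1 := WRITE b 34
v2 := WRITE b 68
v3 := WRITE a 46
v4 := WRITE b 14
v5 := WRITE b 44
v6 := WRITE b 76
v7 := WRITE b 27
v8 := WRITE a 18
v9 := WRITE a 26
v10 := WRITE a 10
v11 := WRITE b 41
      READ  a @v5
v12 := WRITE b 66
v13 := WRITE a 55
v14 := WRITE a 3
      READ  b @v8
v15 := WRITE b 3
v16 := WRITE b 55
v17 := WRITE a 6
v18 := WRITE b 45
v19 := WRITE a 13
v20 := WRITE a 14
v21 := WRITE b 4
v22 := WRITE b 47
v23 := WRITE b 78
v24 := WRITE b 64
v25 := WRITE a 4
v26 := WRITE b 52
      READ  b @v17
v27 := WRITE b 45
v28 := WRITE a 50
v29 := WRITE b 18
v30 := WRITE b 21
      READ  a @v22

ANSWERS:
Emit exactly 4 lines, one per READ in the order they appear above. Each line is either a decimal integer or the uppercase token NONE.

v1: WRITE b=34  (b history now [(1, 34)])
v2: WRITE b=68  (b history now [(1, 34), (2, 68)])
v3: WRITE a=46  (a history now [(3, 46)])
v4: WRITE b=14  (b history now [(1, 34), (2, 68), (4, 14)])
v5: WRITE b=44  (b history now [(1, 34), (2, 68), (4, 14), (5, 44)])
v6: WRITE b=76  (b history now [(1, 34), (2, 68), (4, 14), (5, 44), (6, 76)])
v7: WRITE b=27  (b history now [(1, 34), (2, 68), (4, 14), (5, 44), (6, 76), (7, 27)])
v8: WRITE a=18  (a history now [(3, 46), (8, 18)])
v9: WRITE a=26  (a history now [(3, 46), (8, 18), (9, 26)])
v10: WRITE a=10  (a history now [(3, 46), (8, 18), (9, 26), (10, 10)])
v11: WRITE b=41  (b history now [(1, 34), (2, 68), (4, 14), (5, 44), (6, 76), (7, 27), (11, 41)])
READ a @v5: history=[(3, 46), (8, 18), (9, 26), (10, 10)] -> pick v3 -> 46
v12: WRITE b=66  (b history now [(1, 34), (2, 68), (4, 14), (5, 44), (6, 76), (7, 27), (11, 41), (12, 66)])
v13: WRITE a=55  (a history now [(3, 46), (8, 18), (9, 26), (10, 10), (13, 55)])
v14: WRITE a=3  (a history now [(3, 46), (8, 18), (9, 26), (10, 10), (13, 55), (14, 3)])
READ b @v8: history=[(1, 34), (2, 68), (4, 14), (5, 44), (6, 76), (7, 27), (11, 41), (12, 66)] -> pick v7 -> 27
v15: WRITE b=3  (b history now [(1, 34), (2, 68), (4, 14), (5, 44), (6, 76), (7, 27), (11, 41), (12, 66), (15, 3)])
v16: WRITE b=55  (b history now [(1, 34), (2, 68), (4, 14), (5, 44), (6, 76), (7, 27), (11, 41), (12, 66), (15, 3), (16, 55)])
v17: WRITE a=6  (a history now [(3, 46), (8, 18), (9, 26), (10, 10), (13, 55), (14, 3), (17, 6)])
v18: WRITE b=45  (b history now [(1, 34), (2, 68), (4, 14), (5, 44), (6, 76), (7, 27), (11, 41), (12, 66), (15, 3), (16, 55), (18, 45)])
v19: WRITE a=13  (a history now [(3, 46), (8, 18), (9, 26), (10, 10), (13, 55), (14, 3), (17, 6), (19, 13)])
v20: WRITE a=14  (a history now [(3, 46), (8, 18), (9, 26), (10, 10), (13, 55), (14, 3), (17, 6), (19, 13), (20, 14)])
v21: WRITE b=4  (b history now [(1, 34), (2, 68), (4, 14), (5, 44), (6, 76), (7, 27), (11, 41), (12, 66), (15, 3), (16, 55), (18, 45), (21, 4)])
v22: WRITE b=47  (b history now [(1, 34), (2, 68), (4, 14), (5, 44), (6, 76), (7, 27), (11, 41), (12, 66), (15, 3), (16, 55), (18, 45), (21, 4), (22, 47)])
v23: WRITE b=78  (b history now [(1, 34), (2, 68), (4, 14), (5, 44), (6, 76), (7, 27), (11, 41), (12, 66), (15, 3), (16, 55), (18, 45), (21, 4), (22, 47), (23, 78)])
v24: WRITE b=64  (b history now [(1, 34), (2, 68), (4, 14), (5, 44), (6, 76), (7, 27), (11, 41), (12, 66), (15, 3), (16, 55), (18, 45), (21, 4), (22, 47), (23, 78), (24, 64)])
v25: WRITE a=4  (a history now [(3, 46), (8, 18), (9, 26), (10, 10), (13, 55), (14, 3), (17, 6), (19, 13), (20, 14), (25, 4)])
v26: WRITE b=52  (b history now [(1, 34), (2, 68), (4, 14), (5, 44), (6, 76), (7, 27), (11, 41), (12, 66), (15, 3), (16, 55), (18, 45), (21, 4), (22, 47), (23, 78), (24, 64), (26, 52)])
READ b @v17: history=[(1, 34), (2, 68), (4, 14), (5, 44), (6, 76), (7, 27), (11, 41), (12, 66), (15, 3), (16, 55), (18, 45), (21, 4), (22, 47), (23, 78), (24, 64), (26, 52)] -> pick v16 -> 55
v27: WRITE b=45  (b history now [(1, 34), (2, 68), (4, 14), (5, 44), (6, 76), (7, 27), (11, 41), (12, 66), (15, 3), (16, 55), (18, 45), (21, 4), (22, 47), (23, 78), (24, 64), (26, 52), (27, 45)])
v28: WRITE a=50  (a history now [(3, 46), (8, 18), (9, 26), (10, 10), (13, 55), (14, 3), (17, 6), (19, 13), (20, 14), (25, 4), (28, 50)])
v29: WRITE b=18  (b history now [(1, 34), (2, 68), (4, 14), (5, 44), (6, 76), (7, 27), (11, 41), (12, 66), (15, 3), (16, 55), (18, 45), (21, 4), (22, 47), (23, 78), (24, 64), (26, 52), (27, 45), (29, 18)])
v30: WRITE b=21  (b history now [(1, 34), (2, 68), (4, 14), (5, 44), (6, 76), (7, 27), (11, 41), (12, 66), (15, 3), (16, 55), (18, 45), (21, 4), (22, 47), (23, 78), (24, 64), (26, 52), (27, 45), (29, 18), (30, 21)])
READ a @v22: history=[(3, 46), (8, 18), (9, 26), (10, 10), (13, 55), (14, 3), (17, 6), (19, 13), (20, 14), (25, 4), (28, 50)] -> pick v20 -> 14

Answer: 46
27
55
14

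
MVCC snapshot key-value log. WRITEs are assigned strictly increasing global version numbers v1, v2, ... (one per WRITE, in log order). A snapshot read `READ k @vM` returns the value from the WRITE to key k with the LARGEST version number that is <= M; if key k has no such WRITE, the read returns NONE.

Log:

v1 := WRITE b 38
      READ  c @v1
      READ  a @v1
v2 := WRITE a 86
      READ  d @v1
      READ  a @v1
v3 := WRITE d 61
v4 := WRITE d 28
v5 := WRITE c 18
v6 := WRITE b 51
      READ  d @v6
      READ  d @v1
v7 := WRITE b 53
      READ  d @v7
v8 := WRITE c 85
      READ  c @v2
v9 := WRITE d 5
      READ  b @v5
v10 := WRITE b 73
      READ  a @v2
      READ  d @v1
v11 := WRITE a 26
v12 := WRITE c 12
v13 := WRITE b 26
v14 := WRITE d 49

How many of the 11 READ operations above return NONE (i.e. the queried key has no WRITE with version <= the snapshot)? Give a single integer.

v1: WRITE b=38  (b history now [(1, 38)])
READ c @v1: history=[] -> no version <= 1 -> NONE
READ a @v1: history=[] -> no version <= 1 -> NONE
v2: WRITE a=86  (a history now [(2, 86)])
READ d @v1: history=[] -> no version <= 1 -> NONE
READ a @v1: history=[(2, 86)] -> no version <= 1 -> NONE
v3: WRITE d=61  (d history now [(3, 61)])
v4: WRITE d=28  (d history now [(3, 61), (4, 28)])
v5: WRITE c=18  (c history now [(5, 18)])
v6: WRITE b=51  (b history now [(1, 38), (6, 51)])
READ d @v6: history=[(3, 61), (4, 28)] -> pick v4 -> 28
READ d @v1: history=[(3, 61), (4, 28)] -> no version <= 1 -> NONE
v7: WRITE b=53  (b history now [(1, 38), (6, 51), (7, 53)])
READ d @v7: history=[(3, 61), (4, 28)] -> pick v4 -> 28
v8: WRITE c=85  (c history now [(5, 18), (8, 85)])
READ c @v2: history=[(5, 18), (8, 85)] -> no version <= 2 -> NONE
v9: WRITE d=5  (d history now [(3, 61), (4, 28), (9, 5)])
READ b @v5: history=[(1, 38), (6, 51), (7, 53)] -> pick v1 -> 38
v10: WRITE b=73  (b history now [(1, 38), (6, 51), (7, 53), (10, 73)])
READ a @v2: history=[(2, 86)] -> pick v2 -> 86
READ d @v1: history=[(3, 61), (4, 28), (9, 5)] -> no version <= 1 -> NONE
v11: WRITE a=26  (a history now [(2, 86), (11, 26)])
v12: WRITE c=12  (c history now [(5, 18), (8, 85), (12, 12)])
v13: WRITE b=26  (b history now [(1, 38), (6, 51), (7, 53), (10, 73), (13, 26)])
v14: WRITE d=49  (d history now [(3, 61), (4, 28), (9, 5), (14, 49)])
Read results in order: ['NONE', 'NONE', 'NONE', 'NONE', '28', 'NONE', '28', 'NONE', '38', '86', 'NONE']
NONE count = 7

Answer: 7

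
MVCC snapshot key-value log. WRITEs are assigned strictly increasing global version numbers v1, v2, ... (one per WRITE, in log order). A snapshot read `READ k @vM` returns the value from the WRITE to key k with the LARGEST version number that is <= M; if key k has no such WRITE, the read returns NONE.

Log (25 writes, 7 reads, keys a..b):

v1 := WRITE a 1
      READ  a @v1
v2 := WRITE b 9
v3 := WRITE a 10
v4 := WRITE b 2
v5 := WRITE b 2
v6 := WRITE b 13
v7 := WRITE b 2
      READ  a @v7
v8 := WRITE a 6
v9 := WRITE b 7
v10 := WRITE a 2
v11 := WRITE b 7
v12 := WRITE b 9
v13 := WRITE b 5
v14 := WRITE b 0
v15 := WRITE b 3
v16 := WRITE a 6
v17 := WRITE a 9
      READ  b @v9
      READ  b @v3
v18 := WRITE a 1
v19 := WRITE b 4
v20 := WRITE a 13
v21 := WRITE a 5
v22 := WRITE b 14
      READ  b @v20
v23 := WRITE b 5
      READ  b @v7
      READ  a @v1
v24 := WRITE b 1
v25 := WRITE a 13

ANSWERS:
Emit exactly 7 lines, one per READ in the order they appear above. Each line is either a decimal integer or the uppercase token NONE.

Answer: 1
10
7
9
4
2
1

Derivation:
v1: WRITE a=1  (a history now [(1, 1)])
READ a @v1: history=[(1, 1)] -> pick v1 -> 1
v2: WRITE b=9  (b history now [(2, 9)])
v3: WRITE a=10  (a history now [(1, 1), (3, 10)])
v4: WRITE b=2  (b history now [(2, 9), (4, 2)])
v5: WRITE b=2  (b history now [(2, 9), (4, 2), (5, 2)])
v6: WRITE b=13  (b history now [(2, 9), (4, 2), (5, 2), (6, 13)])
v7: WRITE b=2  (b history now [(2, 9), (4, 2), (5, 2), (6, 13), (7, 2)])
READ a @v7: history=[(1, 1), (3, 10)] -> pick v3 -> 10
v8: WRITE a=6  (a history now [(1, 1), (3, 10), (8, 6)])
v9: WRITE b=7  (b history now [(2, 9), (4, 2), (5, 2), (6, 13), (7, 2), (9, 7)])
v10: WRITE a=2  (a history now [(1, 1), (3, 10), (8, 6), (10, 2)])
v11: WRITE b=7  (b history now [(2, 9), (4, 2), (5, 2), (6, 13), (7, 2), (9, 7), (11, 7)])
v12: WRITE b=9  (b history now [(2, 9), (4, 2), (5, 2), (6, 13), (7, 2), (9, 7), (11, 7), (12, 9)])
v13: WRITE b=5  (b history now [(2, 9), (4, 2), (5, 2), (6, 13), (7, 2), (9, 7), (11, 7), (12, 9), (13, 5)])
v14: WRITE b=0  (b history now [(2, 9), (4, 2), (5, 2), (6, 13), (7, 2), (9, 7), (11, 7), (12, 9), (13, 5), (14, 0)])
v15: WRITE b=3  (b history now [(2, 9), (4, 2), (5, 2), (6, 13), (7, 2), (9, 7), (11, 7), (12, 9), (13, 5), (14, 0), (15, 3)])
v16: WRITE a=6  (a history now [(1, 1), (3, 10), (8, 6), (10, 2), (16, 6)])
v17: WRITE a=9  (a history now [(1, 1), (3, 10), (8, 6), (10, 2), (16, 6), (17, 9)])
READ b @v9: history=[(2, 9), (4, 2), (5, 2), (6, 13), (7, 2), (9, 7), (11, 7), (12, 9), (13, 5), (14, 0), (15, 3)] -> pick v9 -> 7
READ b @v3: history=[(2, 9), (4, 2), (5, 2), (6, 13), (7, 2), (9, 7), (11, 7), (12, 9), (13, 5), (14, 0), (15, 3)] -> pick v2 -> 9
v18: WRITE a=1  (a history now [(1, 1), (3, 10), (8, 6), (10, 2), (16, 6), (17, 9), (18, 1)])
v19: WRITE b=4  (b history now [(2, 9), (4, 2), (5, 2), (6, 13), (7, 2), (9, 7), (11, 7), (12, 9), (13, 5), (14, 0), (15, 3), (19, 4)])
v20: WRITE a=13  (a history now [(1, 1), (3, 10), (8, 6), (10, 2), (16, 6), (17, 9), (18, 1), (20, 13)])
v21: WRITE a=5  (a history now [(1, 1), (3, 10), (8, 6), (10, 2), (16, 6), (17, 9), (18, 1), (20, 13), (21, 5)])
v22: WRITE b=14  (b history now [(2, 9), (4, 2), (5, 2), (6, 13), (7, 2), (9, 7), (11, 7), (12, 9), (13, 5), (14, 0), (15, 3), (19, 4), (22, 14)])
READ b @v20: history=[(2, 9), (4, 2), (5, 2), (6, 13), (7, 2), (9, 7), (11, 7), (12, 9), (13, 5), (14, 0), (15, 3), (19, 4), (22, 14)] -> pick v19 -> 4
v23: WRITE b=5  (b history now [(2, 9), (4, 2), (5, 2), (6, 13), (7, 2), (9, 7), (11, 7), (12, 9), (13, 5), (14, 0), (15, 3), (19, 4), (22, 14), (23, 5)])
READ b @v7: history=[(2, 9), (4, 2), (5, 2), (6, 13), (7, 2), (9, 7), (11, 7), (12, 9), (13, 5), (14, 0), (15, 3), (19, 4), (22, 14), (23, 5)] -> pick v7 -> 2
READ a @v1: history=[(1, 1), (3, 10), (8, 6), (10, 2), (16, 6), (17, 9), (18, 1), (20, 13), (21, 5)] -> pick v1 -> 1
v24: WRITE b=1  (b history now [(2, 9), (4, 2), (5, 2), (6, 13), (7, 2), (9, 7), (11, 7), (12, 9), (13, 5), (14, 0), (15, 3), (19, 4), (22, 14), (23, 5), (24, 1)])
v25: WRITE a=13  (a history now [(1, 1), (3, 10), (8, 6), (10, 2), (16, 6), (17, 9), (18, 1), (20, 13), (21, 5), (25, 13)])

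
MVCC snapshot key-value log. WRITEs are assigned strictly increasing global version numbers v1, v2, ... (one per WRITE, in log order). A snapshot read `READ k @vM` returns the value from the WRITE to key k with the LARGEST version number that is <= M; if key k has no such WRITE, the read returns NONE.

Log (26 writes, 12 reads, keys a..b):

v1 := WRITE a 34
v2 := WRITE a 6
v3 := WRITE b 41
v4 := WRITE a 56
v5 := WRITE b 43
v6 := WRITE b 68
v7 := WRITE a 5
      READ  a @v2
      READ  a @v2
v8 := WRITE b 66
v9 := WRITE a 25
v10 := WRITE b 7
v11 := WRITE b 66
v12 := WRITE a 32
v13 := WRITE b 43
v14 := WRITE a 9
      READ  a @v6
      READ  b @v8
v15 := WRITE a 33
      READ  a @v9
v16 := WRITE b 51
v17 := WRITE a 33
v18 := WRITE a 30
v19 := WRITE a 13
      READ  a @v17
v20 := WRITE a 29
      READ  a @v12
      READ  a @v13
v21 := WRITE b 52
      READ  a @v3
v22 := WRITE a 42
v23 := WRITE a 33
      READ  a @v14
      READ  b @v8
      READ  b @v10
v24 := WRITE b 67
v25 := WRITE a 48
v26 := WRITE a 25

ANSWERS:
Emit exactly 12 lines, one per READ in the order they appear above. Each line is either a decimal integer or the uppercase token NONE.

Answer: 6
6
56
66
25
33
32
32
6
9
66
7

Derivation:
v1: WRITE a=34  (a history now [(1, 34)])
v2: WRITE a=6  (a history now [(1, 34), (2, 6)])
v3: WRITE b=41  (b history now [(3, 41)])
v4: WRITE a=56  (a history now [(1, 34), (2, 6), (4, 56)])
v5: WRITE b=43  (b history now [(3, 41), (5, 43)])
v6: WRITE b=68  (b history now [(3, 41), (5, 43), (6, 68)])
v7: WRITE a=5  (a history now [(1, 34), (2, 6), (4, 56), (7, 5)])
READ a @v2: history=[(1, 34), (2, 6), (4, 56), (7, 5)] -> pick v2 -> 6
READ a @v2: history=[(1, 34), (2, 6), (4, 56), (7, 5)] -> pick v2 -> 6
v8: WRITE b=66  (b history now [(3, 41), (5, 43), (6, 68), (8, 66)])
v9: WRITE a=25  (a history now [(1, 34), (2, 6), (4, 56), (7, 5), (9, 25)])
v10: WRITE b=7  (b history now [(3, 41), (5, 43), (6, 68), (8, 66), (10, 7)])
v11: WRITE b=66  (b history now [(3, 41), (5, 43), (6, 68), (8, 66), (10, 7), (11, 66)])
v12: WRITE a=32  (a history now [(1, 34), (2, 6), (4, 56), (7, 5), (9, 25), (12, 32)])
v13: WRITE b=43  (b history now [(3, 41), (5, 43), (6, 68), (8, 66), (10, 7), (11, 66), (13, 43)])
v14: WRITE a=9  (a history now [(1, 34), (2, 6), (4, 56), (7, 5), (9, 25), (12, 32), (14, 9)])
READ a @v6: history=[(1, 34), (2, 6), (4, 56), (7, 5), (9, 25), (12, 32), (14, 9)] -> pick v4 -> 56
READ b @v8: history=[(3, 41), (5, 43), (6, 68), (8, 66), (10, 7), (11, 66), (13, 43)] -> pick v8 -> 66
v15: WRITE a=33  (a history now [(1, 34), (2, 6), (4, 56), (7, 5), (9, 25), (12, 32), (14, 9), (15, 33)])
READ a @v9: history=[(1, 34), (2, 6), (4, 56), (7, 5), (9, 25), (12, 32), (14, 9), (15, 33)] -> pick v9 -> 25
v16: WRITE b=51  (b history now [(3, 41), (5, 43), (6, 68), (8, 66), (10, 7), (11, 66), (13, 43), (16, 51)])
v17: WRITE a=33  (a history now [(1, 34), (2, 6), (4, 56), (7, 5), (9, 25), (12, 32), (14, 9), (15, 33), (17, 33)])
v18: WRITE a=30  (a history now [(1, 34), (2, 6), (4, 56), (7, 5), (9, 25), (12, 32), (14, 9), (15, 33), (17, 33), (18, 30)])
v19: WRITE a=13  (a history now [(1, 34), (2, 6), (4, 56), (7, 5), (9, 25), (12, 32), (14, 9), (15, 33), (17, 33), (18, 30), (19, 13)])
READ a @v17: history=[(1, 34), (2, 6), (4, 56), (7, 5), (9, 25), (12, 32), (14, 9), (15, 33), (17, 33), (18, 30), (19, 13)] -> pick v17 -> 33
v20: WRITE a=29  (a history now [(1, 34), (2, 6), (4, 56), (7, 5), (9, 25), (12, 32), (14, 9), (15, 33), (17, 33), (18, 30), (19, 13), (20, 29)])
READ a @v12: history=[(1, 34), (2, 6), (4, 56), (7, 5), (9, 25), (12, 32), (14, 9), (15, 33), (17, 33), (18, 30), (19, 13), (20, 29)] -> pick v12 -> 32
READ a @v13: history=[(1, 34), (2, 6), (4, 56), (7, 5), (9, 25), (12, 32), (14, 9), (15, 33), (17, 33), (18, 30), (19, 13), (20, 29)] -> pick v12 -> 32
v21: WRITE b=52  (b history now [(3, 41), (5, 43), (6, 68), (8, 66), (10, 7), (11, 66), (13, 43), (16, 51), (21, 52)])
READ a @v3: history=[(1, 34), (2, 6), (4, 56), (7, 5), (9, 25), (12, 32), (14, 9), (15, 33), (17, 33), (18, 30), (19, 13), (20, 29)] -> pick v2 -> 6
v22: WRITE a=42  (a history now [(1, 34), (2, 6), (4, 56), (7, 5), (9, 25), (12, 32), (14, 9), (15, 33), (17, 33), (18, 30), (19, 13), (20, 29), (22, 42)])
v23: WRITE a=33  (a history now [(1, 34), (2, 6), (4, 56), (7, 5), (9, 25), (12, 32), (14, 9), (15, 33), (17, 33), (18, 30), (19, 13), (20, 29), (22, 42), (23, 33)])
READ a @v14: history=[(1, 34), (2, 6), (4, 56), (7, 5), (9, 25), (12, 32), (14, 9), (15, 33), (17, 33), (18, 30), (19, 13), (20, 29), (22, 42), (23, 33)] -> pick v14 -> 9
READ b @v8: history=[(3, 41), (5, 43), (6, 68), (8, 66), (10, 7), (11, 66), (13, 43), (16, 51), (21, 52)] -> pick v8 -> 66
READ b @v10: history=[(3, 41), (5, 43), (6, 68), (8, 66), (10, 7), (11, 66), (13, 43), (16, 51), (21, 52)] -> pick v10 -> 7
v24: WRITE b=67  (b history now [(3, 41), (5, 43), (6, 68), (8, 66), (10, 7), (11, 66), (13, 43), (16, 51), (21, 52), (24, 67)])
v25: WRITE a=48  (a history now [(1, 34), (2, 6), (4, 56), (7, 5), (9, 25), (12, 32), (14, 9), (15, 33), (17, 33), (18, 30), (19, 13), (20, 29), (22, 42), (23, 33), (25, 48)])
v26: WRITE a=25  (a history now [(1, 34), (2, 6), (4, 56), (7, 5), (9, 25), (12, 32), (14, 9), (15, 33), (17, 33), (18, 30), (19, 13), (20, 29), (22, 42), (23, 33), (25, 48), (26, 25)])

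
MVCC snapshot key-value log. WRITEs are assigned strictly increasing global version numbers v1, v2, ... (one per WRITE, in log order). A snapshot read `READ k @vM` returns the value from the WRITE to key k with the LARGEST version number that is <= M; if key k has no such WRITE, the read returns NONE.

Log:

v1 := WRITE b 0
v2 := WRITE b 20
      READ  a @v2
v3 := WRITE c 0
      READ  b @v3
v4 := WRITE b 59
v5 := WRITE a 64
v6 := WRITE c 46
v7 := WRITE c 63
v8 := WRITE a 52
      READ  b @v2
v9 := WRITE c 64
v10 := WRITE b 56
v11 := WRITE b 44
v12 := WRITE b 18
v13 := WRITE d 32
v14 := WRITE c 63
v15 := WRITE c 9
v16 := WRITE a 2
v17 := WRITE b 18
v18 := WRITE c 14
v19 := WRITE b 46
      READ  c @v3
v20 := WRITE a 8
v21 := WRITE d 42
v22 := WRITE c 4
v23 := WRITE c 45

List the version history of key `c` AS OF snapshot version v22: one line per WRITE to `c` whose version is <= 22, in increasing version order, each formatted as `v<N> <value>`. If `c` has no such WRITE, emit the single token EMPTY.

Scan writes for key=c with version <= 22:
  v1 WRITE b 0 -> skip
  v2 WRITE b 20 -> skip
  v3 WRITE c 0 -> keep
  v4 WRITE b 59 -> skip
  v5 WRITE a 64 -> skip
  v6 WRITE c 46 -> keep
  v7 WRITE c 63 -> keep
  v8 WRITE a 52 -> skip
  v9 WRITE c 64 -> keep
  v10 WRITE b 56 -> skip
  v11 WRITE b 44 -> skip
  v12 WRITE b 18 -> skip
  v13 WRITE d 32 -> skip
  v14 WRITE c 63 -> keep
  v15 WRITE c 9 -> keep
  v16 WRITE a 2 -> skip
  v17 WRITE b 18 -> skip
  v18 WRITE c 14 -> keep
  v19 WRITE b 46 -> skip
  v20 WRITE a 8 -> skip
  v21 WRITE d 42 -> skip
  v22 WRITE c 4 -> keep
  v23 WRITE c 45 -> drop (> snap)
Collected: [(3, 0), (6, 46), (7, 63), (9, 64), (14, 63), (15, 9), (18, 14), (22, 4)]

Answer: v3 0
v6 46
v7 63
v9 64
v14 63
v15 9
v18 14
v22 4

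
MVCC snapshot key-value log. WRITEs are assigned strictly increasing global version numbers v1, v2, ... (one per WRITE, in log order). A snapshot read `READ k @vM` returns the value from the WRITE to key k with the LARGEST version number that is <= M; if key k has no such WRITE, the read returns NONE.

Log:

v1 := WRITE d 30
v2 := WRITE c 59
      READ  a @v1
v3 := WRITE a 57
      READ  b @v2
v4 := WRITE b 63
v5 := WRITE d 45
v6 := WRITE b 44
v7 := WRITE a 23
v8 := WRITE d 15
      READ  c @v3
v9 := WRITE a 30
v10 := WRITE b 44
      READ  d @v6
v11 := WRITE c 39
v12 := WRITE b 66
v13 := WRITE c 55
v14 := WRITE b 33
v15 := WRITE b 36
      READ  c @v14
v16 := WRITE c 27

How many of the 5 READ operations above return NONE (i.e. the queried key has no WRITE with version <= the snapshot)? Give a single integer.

v1: WRITE d=30  (d history now [(1, 30)])
v2: WRITE c=59  (c history now [(2, 59)])
READ a @v1: history=[] -> no version <= 1 -> NONE
v3: WRITE a=57  (a history now [(3, 57)])
READ b @v2: history=[] -> no version <= 2 -> NONE
v4: WRITE b=63  (b history now [(4, 63)])
v5: WRITE d=45  (d history now [(1, 30), (5, 45)])
v6: WRITE b=44  (b history now [(4, 63), (6, 44)])
v7: WRITE a=23  (a history now [(3, 57), (7, 23)])
v8: WRITE d=15  (d history now [(1, 30), (5, 45), (8, 15)])
READ c @v3: history=[(2, 59)] -> pick v2 -> 59
v9: WRITE a=30  (a history now [(3, 57), (7, 23), (9, 30)])
v10: WRITE b=44  (b history now [(4, 63), (6, 44), (10, 44)])
READ d @v6: history=[(1, 30), (5, 45), (8, 15)] -> pick v5 -> 45
v11: WRITE c=39  (c history now [(2, 59), (11, 39)])
v12: WRITE b=66  (b history now [(4, 63), (6, 44), (10, 44), (12, 66)])
v13: WRITE c=55  (c history now [(2, 59), (11, 39), (13, 55)])
v14: WRITE b=33  (b history now [(4, 63), (6, 44), (10, 44), (12, 66), (14, 33)])
v15: WRITE b=36  (b history now [(4, 63), (6, 44), (10, 44), (12, 66), (14, 33), (15, 36)])
READ c @v14: history=[(2, 59), (11, 39), (13, 55)] -> pick v13 -> 55
v16: WRITE c=27  (c history now [(2, 59), (11, 39), (13, 55), (16, 27)])
Read results in order: ['NONE', 'NONE', '59', '45', '55']
NONE count = 2

Answer: 2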